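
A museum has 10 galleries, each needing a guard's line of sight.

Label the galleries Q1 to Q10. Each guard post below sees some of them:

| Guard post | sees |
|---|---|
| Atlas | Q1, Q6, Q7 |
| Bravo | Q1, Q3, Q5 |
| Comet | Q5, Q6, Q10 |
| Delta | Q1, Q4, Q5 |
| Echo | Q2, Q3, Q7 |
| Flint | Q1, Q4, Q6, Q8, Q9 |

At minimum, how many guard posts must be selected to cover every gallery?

Take {Comet, Echo, Flint}. Their union is {Q1, Q2, Q3, Q4, Q5, Q6, Q7, Q8, Q9, Q10}, which is all 10 galleries.
Only Echo contains Q2, so Echo is forced; the remaining 7 galleries need at least 2 more guard posts (each remaining guard post adds at most 5) — so at least 3 guard posts are needed, and 3 is optimal.

3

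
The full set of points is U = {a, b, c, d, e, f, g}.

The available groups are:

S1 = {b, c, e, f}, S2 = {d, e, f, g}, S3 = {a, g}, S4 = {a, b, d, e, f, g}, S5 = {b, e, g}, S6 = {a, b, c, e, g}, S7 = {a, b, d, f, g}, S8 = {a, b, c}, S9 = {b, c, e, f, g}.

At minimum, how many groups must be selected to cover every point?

Take {S1, S4}. Their union is {a, b, c, d, e, f, g}, which is all 7 points.
No single group has all 7 points (the largest, S4, has 6), so 2 is optimal.

2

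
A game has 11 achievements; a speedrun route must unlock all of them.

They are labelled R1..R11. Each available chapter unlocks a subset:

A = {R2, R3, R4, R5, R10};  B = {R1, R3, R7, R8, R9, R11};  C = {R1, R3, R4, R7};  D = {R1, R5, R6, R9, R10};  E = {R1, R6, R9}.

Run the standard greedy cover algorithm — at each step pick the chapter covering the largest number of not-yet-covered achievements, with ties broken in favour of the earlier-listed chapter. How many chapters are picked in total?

Greedy: pick B (covers 6 new) → pick A (covers 4 new) → pick D (covers 1 new). Total picks: 3.

3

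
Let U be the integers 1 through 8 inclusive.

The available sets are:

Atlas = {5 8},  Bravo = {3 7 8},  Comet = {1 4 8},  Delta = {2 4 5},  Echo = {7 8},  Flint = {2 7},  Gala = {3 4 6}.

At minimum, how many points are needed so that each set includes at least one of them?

3

H = {4, 5, 7} meets every set (each contains at least one member of H), and |H| = 3.
The sets Atlas, Flint, Gala are pairwise disjoint, so any hitting set needs a separate point for each — at least 3. Hence 3 is optimal.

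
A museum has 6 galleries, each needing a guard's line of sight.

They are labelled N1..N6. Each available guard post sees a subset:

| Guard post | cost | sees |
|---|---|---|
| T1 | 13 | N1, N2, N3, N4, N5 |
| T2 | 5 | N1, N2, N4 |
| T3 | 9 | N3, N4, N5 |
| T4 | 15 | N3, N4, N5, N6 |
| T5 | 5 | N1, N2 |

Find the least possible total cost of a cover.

T4, T5 together cover every gallery (T4 ∪ T5 = {N1, N2, N3, N4, N5, N6}); total cost 15 + 5 = 20.
The greedy pick T2, T3, T4 costs 29; no covering selection beats 20.

20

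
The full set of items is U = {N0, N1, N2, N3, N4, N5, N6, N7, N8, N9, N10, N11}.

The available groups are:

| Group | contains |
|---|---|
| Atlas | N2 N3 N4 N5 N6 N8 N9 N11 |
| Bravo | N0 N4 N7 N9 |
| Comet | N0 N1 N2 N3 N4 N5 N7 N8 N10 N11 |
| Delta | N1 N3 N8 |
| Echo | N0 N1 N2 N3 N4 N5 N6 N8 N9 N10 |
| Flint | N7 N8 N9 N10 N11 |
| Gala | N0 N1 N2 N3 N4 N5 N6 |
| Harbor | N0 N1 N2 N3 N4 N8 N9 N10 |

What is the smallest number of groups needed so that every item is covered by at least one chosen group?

Take {Flint, Gala}. Their union is {N0, N1, N2, N3, N4, N5, N6, N7, N8, N9, N10, N11}, which is all 12 items.
No single group has all 12 items (the largest, Comet, has 10), so 2 is optimal.

2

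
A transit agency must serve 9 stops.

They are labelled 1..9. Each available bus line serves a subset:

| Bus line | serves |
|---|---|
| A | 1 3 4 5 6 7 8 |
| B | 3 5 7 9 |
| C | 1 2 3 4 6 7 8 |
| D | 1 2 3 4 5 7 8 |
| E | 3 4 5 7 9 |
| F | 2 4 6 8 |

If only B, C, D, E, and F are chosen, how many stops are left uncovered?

0

Union of B, C, D, E, F = {1, 2, 3, 4, 5, 6, 7, 8, 9} — that's every stop, so 0 are uncovered.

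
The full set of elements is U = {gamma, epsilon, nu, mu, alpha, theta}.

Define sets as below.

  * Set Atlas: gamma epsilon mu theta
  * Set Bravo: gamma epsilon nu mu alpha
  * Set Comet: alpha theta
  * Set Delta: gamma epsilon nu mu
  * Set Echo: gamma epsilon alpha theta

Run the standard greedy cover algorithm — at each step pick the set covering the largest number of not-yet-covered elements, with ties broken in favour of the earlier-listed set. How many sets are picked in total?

2

Greedy: pick Bravo (covers 5 new) → pick Atlas (covers 1 new). Total picks: 2.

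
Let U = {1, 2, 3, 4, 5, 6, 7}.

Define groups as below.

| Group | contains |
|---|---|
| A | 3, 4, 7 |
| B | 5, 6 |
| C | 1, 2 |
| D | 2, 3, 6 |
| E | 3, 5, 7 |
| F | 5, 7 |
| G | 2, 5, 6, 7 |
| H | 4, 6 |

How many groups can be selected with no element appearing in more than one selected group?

C, F, H are pairwise disjoint (C={1,2}; F={5,7}; H={4,6}).
Every remaining group overlaps one of these, and no 4 of the listed groups are pairwise disjoint, so 3 is the maximum.

3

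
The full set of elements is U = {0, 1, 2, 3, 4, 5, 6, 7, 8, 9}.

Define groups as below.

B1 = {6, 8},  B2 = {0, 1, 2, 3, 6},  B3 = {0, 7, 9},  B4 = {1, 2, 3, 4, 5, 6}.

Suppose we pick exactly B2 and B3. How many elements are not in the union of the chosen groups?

Union of B2, B3 = {0, 1, 2, 3, 6, 7, 9}.
Not covered: 4, 5, 8 — 3 elements.

3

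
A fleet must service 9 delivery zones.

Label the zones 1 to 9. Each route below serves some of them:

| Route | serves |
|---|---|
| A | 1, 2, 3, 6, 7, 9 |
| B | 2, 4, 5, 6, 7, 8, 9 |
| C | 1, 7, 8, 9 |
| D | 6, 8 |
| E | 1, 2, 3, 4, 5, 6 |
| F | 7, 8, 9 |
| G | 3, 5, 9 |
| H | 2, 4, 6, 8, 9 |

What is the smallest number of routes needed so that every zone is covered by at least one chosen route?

Take {B, E}. Their union is {1, 2, 3, 4, 5, 6, 7, 8, 9}, which is all 9 zones.
No single route has all 9 zones (the largest, B, has 7), so 2 is optimal.

2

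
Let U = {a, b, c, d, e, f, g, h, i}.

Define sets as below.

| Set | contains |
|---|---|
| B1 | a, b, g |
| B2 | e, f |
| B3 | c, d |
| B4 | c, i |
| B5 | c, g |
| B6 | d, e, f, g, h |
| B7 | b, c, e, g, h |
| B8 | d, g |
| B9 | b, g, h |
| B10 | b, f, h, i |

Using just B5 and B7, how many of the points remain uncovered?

4

Union of B5, B7 = {b, c, e, g, h}.
Not covered: a, d, f, i — 4 points.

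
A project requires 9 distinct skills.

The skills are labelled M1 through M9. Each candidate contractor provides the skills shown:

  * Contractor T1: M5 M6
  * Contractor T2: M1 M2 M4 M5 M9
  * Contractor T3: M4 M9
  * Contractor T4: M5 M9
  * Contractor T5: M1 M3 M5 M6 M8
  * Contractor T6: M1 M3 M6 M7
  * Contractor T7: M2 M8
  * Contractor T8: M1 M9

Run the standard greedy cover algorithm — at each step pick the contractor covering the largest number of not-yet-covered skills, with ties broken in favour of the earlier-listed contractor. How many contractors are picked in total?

3

Greedy: pick T2 (covers 5 new) → pick T5 (covers 3 new) → pick T6 (covers 1 new). Total picks: 3.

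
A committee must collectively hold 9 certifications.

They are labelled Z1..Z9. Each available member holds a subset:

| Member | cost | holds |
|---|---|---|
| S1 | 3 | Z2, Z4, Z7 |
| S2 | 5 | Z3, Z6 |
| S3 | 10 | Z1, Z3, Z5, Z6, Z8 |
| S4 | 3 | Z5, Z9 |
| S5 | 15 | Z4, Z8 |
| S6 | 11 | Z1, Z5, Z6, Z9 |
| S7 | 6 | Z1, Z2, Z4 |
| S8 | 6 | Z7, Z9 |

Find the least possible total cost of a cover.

16

S1, S3, S4 together cover every certification (S1 ∪ S3 ∪ S4 = {Z1, Z2, Z3, Z4, Z5, Z6, Z7, Z8, Z9}); total cost 3 + 10 + 3 = 16.
The greedy pick S1, S4, S2, S3 costs 21; no covering selection beats 16.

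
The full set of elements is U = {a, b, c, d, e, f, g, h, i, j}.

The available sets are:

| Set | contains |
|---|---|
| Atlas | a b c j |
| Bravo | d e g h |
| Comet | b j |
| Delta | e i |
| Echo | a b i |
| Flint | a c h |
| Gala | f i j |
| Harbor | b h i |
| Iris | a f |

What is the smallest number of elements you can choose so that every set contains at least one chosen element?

4

The 4 elements {a, d, i, j} hit every set.
No choice of 3 elements meets every set, so 4 is the minimum.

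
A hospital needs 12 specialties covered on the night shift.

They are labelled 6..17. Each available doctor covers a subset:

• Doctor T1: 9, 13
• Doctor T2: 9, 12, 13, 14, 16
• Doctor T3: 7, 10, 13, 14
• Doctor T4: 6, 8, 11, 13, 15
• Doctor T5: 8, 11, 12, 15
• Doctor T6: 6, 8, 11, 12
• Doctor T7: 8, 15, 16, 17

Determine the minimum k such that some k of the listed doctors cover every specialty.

T2 and T3 and T6 and T7 together: T2 ∪ T3 ∪ T6 ∪ T7 = {6, 7, 8, 9, 10, 11, 12, 13, 14, 15, 16, 17} — every specialty is covered.
No 3 of the 7 doctors cover everything (all 35 combinations miss at least one specialty), so 4 is optimal.

4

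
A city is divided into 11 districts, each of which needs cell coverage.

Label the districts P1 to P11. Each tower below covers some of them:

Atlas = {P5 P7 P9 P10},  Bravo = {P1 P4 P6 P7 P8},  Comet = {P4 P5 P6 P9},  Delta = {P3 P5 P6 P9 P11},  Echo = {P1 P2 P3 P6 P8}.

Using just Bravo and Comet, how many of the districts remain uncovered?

Union of Bravo, Comet = {P1, P4, P5, P6, P7, P8, P9}.
Not covered: P2, P3, P10, P11 — 4 districts.

4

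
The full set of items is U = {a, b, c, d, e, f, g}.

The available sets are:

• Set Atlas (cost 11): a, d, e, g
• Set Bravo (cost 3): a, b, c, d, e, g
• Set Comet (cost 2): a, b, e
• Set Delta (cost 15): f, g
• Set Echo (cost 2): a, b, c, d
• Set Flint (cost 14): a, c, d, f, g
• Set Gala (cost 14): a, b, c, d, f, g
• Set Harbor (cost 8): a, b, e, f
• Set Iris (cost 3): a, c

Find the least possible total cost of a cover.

11

Bravo, Harbor together cover every item (Bravo ∪ Harbor = {a, b, c, d, e, f, g}); total cost 3 + 8 = 11.
No covering selection has total cost below 11.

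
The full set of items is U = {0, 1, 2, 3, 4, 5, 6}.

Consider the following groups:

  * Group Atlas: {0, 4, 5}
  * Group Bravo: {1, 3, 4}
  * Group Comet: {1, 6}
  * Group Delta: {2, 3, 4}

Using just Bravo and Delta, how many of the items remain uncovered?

3

Union of Bravo, Delta = {1, 2, 3, 4}.
Not covered: 0, 5, 6 — 3 items.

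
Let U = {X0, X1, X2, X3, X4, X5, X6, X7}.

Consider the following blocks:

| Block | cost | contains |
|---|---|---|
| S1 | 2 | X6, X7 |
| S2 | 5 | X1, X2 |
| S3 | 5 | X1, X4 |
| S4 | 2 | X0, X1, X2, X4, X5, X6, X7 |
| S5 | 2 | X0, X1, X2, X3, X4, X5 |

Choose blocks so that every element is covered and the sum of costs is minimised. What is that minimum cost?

S1, S5 together cover every element (S1 ∪ S5 = {X0, X1, X2, X3, X4, X5, X6, X7}); total cost 2 + 2 = 4.
No covering selection has total cost below 4.

4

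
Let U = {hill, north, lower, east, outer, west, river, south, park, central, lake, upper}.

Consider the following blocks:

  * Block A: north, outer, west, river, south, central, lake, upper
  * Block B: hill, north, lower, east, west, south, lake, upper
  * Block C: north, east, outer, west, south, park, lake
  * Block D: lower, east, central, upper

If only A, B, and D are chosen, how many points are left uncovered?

1

Union of A, B, D = {hill, north, lower, east, outer, west, river, south, central, lake, upper}.
Not covered: park — 1 point.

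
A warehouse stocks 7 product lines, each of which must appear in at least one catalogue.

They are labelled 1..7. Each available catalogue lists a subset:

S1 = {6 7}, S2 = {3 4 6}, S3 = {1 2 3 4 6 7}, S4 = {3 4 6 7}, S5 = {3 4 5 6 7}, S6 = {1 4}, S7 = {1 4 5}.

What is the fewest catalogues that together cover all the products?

2

Take {S3, S7}. Their union is {1, 2, 3, 4, 5, 6, 7}, which is all 7 products.
No single catalogue has all 7 products (the largest, S3, has 6), so 2 is optimal.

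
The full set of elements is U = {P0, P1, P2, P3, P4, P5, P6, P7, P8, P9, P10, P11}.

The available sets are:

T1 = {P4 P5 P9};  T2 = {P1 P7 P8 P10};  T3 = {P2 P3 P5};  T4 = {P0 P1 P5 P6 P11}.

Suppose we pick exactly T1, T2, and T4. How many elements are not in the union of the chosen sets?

2

Union of T1, T2, T4 = {P0, P1, P4, P5, P6, P7, P8, P9, P10, P11}.
Not covered: P2, P3 — 2 elements.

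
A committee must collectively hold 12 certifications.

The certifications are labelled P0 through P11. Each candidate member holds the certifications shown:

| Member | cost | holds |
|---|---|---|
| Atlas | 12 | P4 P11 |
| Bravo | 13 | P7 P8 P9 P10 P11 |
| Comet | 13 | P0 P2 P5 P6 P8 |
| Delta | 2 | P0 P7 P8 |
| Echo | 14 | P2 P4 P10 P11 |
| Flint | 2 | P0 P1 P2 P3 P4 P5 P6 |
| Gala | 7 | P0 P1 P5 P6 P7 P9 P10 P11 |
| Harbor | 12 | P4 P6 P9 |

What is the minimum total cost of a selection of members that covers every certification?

11

Delta, Flint, Gala together cover every certification (Delta ∪ Flint ∪ Gala = {P0, P1, P2, P3, P4, P5, P6, P7, P8, P9, P10, P11}); total cost 2 + 2 + 7 = 11.
No covering selection has total cost below 11.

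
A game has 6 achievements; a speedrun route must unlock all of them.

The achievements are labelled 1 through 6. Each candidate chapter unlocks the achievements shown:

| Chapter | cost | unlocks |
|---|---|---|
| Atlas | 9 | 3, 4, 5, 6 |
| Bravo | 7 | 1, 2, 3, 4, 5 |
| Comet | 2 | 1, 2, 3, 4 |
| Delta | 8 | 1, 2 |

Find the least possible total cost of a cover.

Atlas, Comet together cover every achievement (Atlas ∪ Comet = {1, 2, 3, 4, 5, 6}); total cost 9 + 2 = 11.
No covering selection has total cost below 11.

11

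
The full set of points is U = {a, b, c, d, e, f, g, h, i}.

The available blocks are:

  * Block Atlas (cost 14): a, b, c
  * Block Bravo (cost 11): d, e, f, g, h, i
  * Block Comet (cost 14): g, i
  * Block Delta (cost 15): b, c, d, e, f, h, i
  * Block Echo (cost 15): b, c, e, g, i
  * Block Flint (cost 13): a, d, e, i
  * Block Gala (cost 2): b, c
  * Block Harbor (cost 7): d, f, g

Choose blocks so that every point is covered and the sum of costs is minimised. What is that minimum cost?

Atlas, Bravo together cover every point (Atlas ∪ Bravo = {a, b, c, d, e, f, g, h, i}); total cost 14 + 11 = 25.
The greedy pick Gala, Bravo, Flint costs 26; no covering selection beats 25.

25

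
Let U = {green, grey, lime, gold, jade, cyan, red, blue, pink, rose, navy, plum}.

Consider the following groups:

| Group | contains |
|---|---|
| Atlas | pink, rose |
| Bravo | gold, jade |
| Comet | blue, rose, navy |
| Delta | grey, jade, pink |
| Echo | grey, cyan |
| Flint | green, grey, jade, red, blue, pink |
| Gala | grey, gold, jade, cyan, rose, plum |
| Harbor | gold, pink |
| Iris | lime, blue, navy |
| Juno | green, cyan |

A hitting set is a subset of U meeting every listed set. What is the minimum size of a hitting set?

The 4 elements {gold, cyan, pink, navy} hit every group.
The groups Atlas, Bravo, Echo, Iris are pairwise disjoint, so any hitting set needs a separate element for each — at least 4. Hence 4 is optimal.

4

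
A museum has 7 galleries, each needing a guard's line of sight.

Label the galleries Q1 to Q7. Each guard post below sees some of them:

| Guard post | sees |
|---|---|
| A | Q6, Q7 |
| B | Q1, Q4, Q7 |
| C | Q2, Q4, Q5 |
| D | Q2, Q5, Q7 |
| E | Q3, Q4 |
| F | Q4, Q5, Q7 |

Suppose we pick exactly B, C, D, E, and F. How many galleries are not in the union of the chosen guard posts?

Union of B, C, D, E, F = {Q1, Q2, Q3, Q4, Q5, Q7}.
Not covered: Q6 — 1 gallery.

1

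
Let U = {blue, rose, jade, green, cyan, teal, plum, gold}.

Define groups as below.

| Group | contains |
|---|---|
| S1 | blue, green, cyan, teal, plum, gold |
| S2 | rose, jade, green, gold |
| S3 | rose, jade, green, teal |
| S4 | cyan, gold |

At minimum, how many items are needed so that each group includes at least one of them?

H = {teal, gold} meets every group (each contains at least one member of H), and |H| = 2.
The groups S3, S4 are pairwise disjoint, so any hitting set needs a separate item for each — at least 2. Hence 2 is optimal.

2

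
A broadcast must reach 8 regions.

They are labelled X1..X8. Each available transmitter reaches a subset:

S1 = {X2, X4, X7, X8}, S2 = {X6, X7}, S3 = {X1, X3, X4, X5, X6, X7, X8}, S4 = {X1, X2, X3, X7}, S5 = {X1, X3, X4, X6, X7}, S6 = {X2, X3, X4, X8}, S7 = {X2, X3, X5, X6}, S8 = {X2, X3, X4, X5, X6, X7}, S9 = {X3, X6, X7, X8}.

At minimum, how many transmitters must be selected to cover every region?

S3 and S6 together: S3 ∪ S6 = {X1, X2, X3, X4, X5, X6, X7, X8} — every region is covered.
No single transmitter has all 8 regions (the largest, S3, has 7), so 2 is optimal.

2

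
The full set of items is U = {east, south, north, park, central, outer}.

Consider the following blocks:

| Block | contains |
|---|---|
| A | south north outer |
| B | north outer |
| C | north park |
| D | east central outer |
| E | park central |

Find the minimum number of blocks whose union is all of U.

3

Take {A, D, E}. Their union is {east, south, north, park, central, outer}, which is all 6 items.
Only D contains east, so D is forced; the remaining 3 items need at least 2 more blocks (each remaining block adds at most 2) — so at least 3 blocks are needed, and 3 is optimal.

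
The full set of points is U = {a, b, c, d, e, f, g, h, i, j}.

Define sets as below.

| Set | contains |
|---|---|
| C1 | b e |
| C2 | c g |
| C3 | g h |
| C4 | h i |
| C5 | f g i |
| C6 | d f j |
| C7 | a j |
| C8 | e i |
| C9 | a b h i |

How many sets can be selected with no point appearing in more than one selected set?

C1, C2, C4, C6 are pairwise disjoint (C1={b,e}; C2={c,g}; C4={h,i}; C6={d,f,j}).
Every remaining set overlaps one of these, and no 5 of the listed sets are pairwise disjoint, so 4 is the maximum.

4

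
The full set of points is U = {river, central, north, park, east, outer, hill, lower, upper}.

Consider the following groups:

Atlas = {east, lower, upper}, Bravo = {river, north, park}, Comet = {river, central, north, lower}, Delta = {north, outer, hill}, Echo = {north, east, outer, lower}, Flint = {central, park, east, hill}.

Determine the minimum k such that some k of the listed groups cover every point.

4

Atlas and Bravo and Comet and Delta together: Atlas ∪ Bravo ∪ Comet ∪ Delta = {river, central, north, park, east, outer, hill, lower, upper} — every point is covered.
No 3 of the 6 groups cover everything (all 20 combinations miss at least one point), so 4 is optimal.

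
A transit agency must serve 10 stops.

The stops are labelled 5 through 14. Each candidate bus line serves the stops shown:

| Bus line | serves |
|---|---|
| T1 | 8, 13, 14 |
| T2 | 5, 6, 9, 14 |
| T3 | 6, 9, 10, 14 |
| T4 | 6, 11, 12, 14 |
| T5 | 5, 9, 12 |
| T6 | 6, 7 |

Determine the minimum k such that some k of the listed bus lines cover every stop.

5

Take {T1, T3, T4, T5, T6}. Their union is {5, 6, 7, 8, 9, 10, 11, 12, 13, 14}, which is all 10 stops.
No 4 of the 6 bus lines cover everything (all 15 combinations miss at least one stop), so 5 is optimal.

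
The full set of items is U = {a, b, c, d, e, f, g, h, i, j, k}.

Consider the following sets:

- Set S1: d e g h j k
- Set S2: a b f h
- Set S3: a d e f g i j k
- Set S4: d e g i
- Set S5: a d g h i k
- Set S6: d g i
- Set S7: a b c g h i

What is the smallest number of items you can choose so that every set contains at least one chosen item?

T = {h, i} meets every set (each contains at least one member of T), and |T| = 2.
The sets S2, S4 are pairwise disjoint, so any hitting set needs a separate item for each — at least 2. Hence 2 is optimal.

2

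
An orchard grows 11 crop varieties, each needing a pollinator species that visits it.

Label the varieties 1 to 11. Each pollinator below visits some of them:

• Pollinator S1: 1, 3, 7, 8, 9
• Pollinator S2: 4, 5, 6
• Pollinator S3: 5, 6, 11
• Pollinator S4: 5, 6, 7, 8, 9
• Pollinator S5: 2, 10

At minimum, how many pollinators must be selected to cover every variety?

Take {S1, S2, S3, S5}. Their union is {1, 2, 3, 4, 5, 6, 7, 8, 9, 10, 11}, which is all 11 varieties.
No 3 of the 5 pollinators cover everything (all 10 combinations miss at least one variety), so 4 is optimal.

4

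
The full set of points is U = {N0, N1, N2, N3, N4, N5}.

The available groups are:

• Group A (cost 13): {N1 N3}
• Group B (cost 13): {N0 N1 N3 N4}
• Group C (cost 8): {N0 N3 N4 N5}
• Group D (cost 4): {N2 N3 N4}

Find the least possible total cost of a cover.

25

A, C, D together cover every point (A ∪ C ∪ D = {N0, N1, N2, N3, N4, N5}); total cost 13 + 8 + 4 = 25.
No covering selection has total cost below 25.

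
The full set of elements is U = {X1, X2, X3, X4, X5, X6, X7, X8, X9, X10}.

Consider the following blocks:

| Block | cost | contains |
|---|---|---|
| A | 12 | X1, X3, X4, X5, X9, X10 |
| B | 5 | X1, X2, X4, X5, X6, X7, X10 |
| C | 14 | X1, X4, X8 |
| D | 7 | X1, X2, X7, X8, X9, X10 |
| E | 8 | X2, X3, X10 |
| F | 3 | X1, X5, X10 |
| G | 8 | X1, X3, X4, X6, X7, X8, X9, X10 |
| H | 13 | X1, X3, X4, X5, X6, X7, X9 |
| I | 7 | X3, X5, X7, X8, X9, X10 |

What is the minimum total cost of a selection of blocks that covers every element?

B, I together cover every element (B ∪ I = {X1, X2, X3, X4, X5, X6, X7, X8, X9, X10}); total cost 5 + 7 = 12.
No covering selection has total cost below 12.

12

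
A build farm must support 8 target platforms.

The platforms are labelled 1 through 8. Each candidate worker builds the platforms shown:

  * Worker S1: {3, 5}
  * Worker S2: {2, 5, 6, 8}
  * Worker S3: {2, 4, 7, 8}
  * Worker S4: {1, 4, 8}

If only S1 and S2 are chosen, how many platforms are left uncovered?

3

Union of S1, S2 = {2, 3, 5, 6, 8}.
Not covered: 1, 4, 7 — 3 platforms.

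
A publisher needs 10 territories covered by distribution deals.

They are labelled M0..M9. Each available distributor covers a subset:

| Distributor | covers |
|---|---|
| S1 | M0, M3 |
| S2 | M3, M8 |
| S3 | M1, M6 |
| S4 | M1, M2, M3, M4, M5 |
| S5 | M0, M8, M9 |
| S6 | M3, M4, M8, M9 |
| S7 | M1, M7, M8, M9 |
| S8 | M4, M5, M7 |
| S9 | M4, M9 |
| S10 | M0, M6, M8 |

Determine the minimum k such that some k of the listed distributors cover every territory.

3

S4 and S7 and S10 together: S4 ∪ S7 ∪ S10 = {M0, M1, M2, M3, M4, M5, M6, M7, M8, M9} — every territory is covered.
Only S4 contains M2, so S4 is forced; the remaining 5 territories need at least 2 more distributors (each remaining distributor adds at most 3) — so at least 3 distributors are needed, and 3 is optimal.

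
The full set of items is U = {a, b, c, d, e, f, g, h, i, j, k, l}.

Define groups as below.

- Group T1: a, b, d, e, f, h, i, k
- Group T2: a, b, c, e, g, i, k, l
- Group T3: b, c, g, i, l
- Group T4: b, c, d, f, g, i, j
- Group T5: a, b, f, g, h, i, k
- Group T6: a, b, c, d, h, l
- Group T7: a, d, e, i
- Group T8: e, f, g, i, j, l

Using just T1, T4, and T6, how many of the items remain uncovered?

Union of T1, T4, T6 = {a, b, c, d, e, f, g, h, i, j, k, l} — that's every item, so 0 are uncovered.

0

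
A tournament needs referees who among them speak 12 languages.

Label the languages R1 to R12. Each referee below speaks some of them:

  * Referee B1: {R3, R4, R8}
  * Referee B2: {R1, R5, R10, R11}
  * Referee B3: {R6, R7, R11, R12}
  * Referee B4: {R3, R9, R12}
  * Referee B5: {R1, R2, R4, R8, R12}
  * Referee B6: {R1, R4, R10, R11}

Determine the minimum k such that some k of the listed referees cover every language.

4

B2 and B3 and B4 and B5 together: B2 ∪ B3 ∪ B4 ∪ B5 = {R1, R2, R3, R4, R5, R6, R7, R8, R9, R10, R11, R12} — every language is covered.
Only B5 contains R2, so B5 is forced; the remaining 7 languages need at least 3 more referees (each remaining referee adds at most 3) — so at least 4 referees are needed, and 4 is optimal.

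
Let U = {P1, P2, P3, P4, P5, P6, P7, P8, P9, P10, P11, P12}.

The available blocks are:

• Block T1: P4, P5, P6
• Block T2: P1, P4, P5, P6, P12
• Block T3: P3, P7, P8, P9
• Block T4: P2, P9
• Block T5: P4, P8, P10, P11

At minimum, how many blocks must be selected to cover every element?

4

Take {T2, T3, T4, T5}. Their union is {P1, P2, P3, P4, P5, P6, P7, P8, P9, P10, P11, P12}, which is all 12 elements.
No 3 of the 5 blocks cover everything (all 10 combinations miss at least one element), so 4 is optimal.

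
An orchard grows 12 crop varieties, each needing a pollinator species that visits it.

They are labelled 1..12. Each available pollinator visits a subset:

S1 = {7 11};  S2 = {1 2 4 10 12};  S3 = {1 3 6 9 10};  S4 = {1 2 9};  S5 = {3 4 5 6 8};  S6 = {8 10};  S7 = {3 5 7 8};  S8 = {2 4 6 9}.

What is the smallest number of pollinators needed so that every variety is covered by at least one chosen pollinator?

4

S1 and S2 and S3 and S5 together: S1 ∪ S2 ∪ S3 ∪ S5 = {1, 2, 3, 4, 5, 6, 7, 8, 9, 10, 11, 12} — every variety is covered.
No 3 of the 8 pollinators cover everything (all 56 combinations miss at least one variety), so 4 is optimal.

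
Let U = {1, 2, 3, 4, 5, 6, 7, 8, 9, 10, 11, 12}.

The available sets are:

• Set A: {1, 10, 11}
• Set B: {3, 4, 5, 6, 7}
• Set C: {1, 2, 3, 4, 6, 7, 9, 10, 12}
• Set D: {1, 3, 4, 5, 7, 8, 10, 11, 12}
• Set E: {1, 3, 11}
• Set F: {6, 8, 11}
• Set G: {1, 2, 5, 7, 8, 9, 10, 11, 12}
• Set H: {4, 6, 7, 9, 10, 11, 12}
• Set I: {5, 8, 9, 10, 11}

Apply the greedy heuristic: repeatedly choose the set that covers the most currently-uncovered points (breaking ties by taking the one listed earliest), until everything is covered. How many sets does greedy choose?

Greedy: pick C (covers 9 new) → pick D (covers 3 new). Total picks: 2.

2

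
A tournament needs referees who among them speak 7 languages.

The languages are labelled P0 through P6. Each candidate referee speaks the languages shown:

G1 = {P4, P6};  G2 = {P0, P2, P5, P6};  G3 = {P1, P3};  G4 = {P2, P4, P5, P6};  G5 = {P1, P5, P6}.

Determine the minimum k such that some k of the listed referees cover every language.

3

G2 and G3 and G4 together: G2 ∪ G3 ∪ G4 = {P0, P1, P2, P3, P4, P5, P6} — every language is covered.
Only G2 contains P0, so G2 is forced; the remaining 3 languages need at least 2 more referees (each remaining referee adds at most 2) — so at least 3 referees are needed, and 3 is optimal.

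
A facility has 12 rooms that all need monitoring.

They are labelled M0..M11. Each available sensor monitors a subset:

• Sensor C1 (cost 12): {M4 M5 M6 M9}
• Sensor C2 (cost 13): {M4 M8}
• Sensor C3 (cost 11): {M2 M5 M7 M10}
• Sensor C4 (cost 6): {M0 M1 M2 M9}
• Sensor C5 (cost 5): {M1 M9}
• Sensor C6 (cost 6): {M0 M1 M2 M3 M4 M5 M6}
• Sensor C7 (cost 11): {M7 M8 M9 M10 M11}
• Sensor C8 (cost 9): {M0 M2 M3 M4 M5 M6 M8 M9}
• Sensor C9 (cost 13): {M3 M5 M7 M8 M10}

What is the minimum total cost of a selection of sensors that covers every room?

17

C6, C7 together cover every room (C6 ∪ C7 = {M0, M1, M2, M3, M4, M5, M6, M7, M8, M9, M10, M11}); total cost 6 + 11 = 17.
No covering selection has total cost below 17.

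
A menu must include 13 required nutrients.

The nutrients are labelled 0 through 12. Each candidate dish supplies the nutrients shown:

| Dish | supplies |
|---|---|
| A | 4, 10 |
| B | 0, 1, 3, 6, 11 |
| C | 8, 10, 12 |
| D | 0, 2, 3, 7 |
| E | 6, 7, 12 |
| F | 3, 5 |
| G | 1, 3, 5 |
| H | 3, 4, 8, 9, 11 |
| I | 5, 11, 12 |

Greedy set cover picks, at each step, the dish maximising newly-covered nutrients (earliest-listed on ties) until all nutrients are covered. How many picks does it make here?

Greedy: pick B (covers 5 new) → pick C (covers 3 new) → pick D (covers 2 new) → pick H (covers 2 new) → pick F (covers 1 new). Total picks: 5.

5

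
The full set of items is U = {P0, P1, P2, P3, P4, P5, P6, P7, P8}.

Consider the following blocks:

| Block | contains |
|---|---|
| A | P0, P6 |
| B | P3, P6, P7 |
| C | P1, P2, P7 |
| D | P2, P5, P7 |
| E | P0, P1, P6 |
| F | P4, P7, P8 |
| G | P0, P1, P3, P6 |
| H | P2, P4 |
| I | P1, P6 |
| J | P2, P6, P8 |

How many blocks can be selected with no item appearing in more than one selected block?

D, I are pairwise disjoint (D={P2,P5,P7}; I={P1,P6}).
Every remaining block overlaps one of these, and no 3 of the listed blocks are pairwise disjoint, so 2 is the maximum.

2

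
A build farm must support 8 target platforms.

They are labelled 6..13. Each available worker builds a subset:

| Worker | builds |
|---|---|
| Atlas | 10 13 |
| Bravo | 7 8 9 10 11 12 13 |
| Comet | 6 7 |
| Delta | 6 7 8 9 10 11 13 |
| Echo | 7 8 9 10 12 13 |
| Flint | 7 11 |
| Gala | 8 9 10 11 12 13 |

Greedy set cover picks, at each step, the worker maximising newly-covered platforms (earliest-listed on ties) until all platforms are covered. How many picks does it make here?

2

Greedy: pick Bravo (covers 7 new) → pick Comet (covers 1 new). Total picks: 2.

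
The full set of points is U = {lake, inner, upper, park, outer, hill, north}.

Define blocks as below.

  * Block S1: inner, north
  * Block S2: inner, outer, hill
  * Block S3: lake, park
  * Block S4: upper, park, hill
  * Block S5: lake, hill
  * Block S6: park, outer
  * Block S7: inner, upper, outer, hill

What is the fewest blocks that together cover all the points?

S1, S3, and S7 cover everything between them: the union {lake, inner, upper, park, outer, hill, north} is all of U.
Only S1 contains north, so S1 is forced; the remaining 5 points need at least 2 more blocks (each remaining block adds at most 3) — so at least 3 blocks are needed, and 3 is optimal.

3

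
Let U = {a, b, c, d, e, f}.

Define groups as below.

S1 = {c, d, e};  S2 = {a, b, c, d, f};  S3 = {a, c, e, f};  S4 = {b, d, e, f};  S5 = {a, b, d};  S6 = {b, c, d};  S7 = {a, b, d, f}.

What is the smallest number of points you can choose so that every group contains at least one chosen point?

Take H = {a, d}. Each listed group contains at least one of these, so H is a hitting set of size 2.
No single point lies in every group, so at least 2 are needed and 2 is optimal.

2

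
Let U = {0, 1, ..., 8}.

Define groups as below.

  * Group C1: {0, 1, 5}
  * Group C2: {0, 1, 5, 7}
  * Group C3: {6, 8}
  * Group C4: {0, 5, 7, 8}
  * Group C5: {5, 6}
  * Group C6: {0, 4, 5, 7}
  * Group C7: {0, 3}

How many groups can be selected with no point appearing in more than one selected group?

C3, C7 are pairwise disjoint (C3={6,8}; C7={0,3}).
Every remaining group overlaps one of these, and no 3 of the listed groups are pairwise disjoint, so 2 is the maximum.

2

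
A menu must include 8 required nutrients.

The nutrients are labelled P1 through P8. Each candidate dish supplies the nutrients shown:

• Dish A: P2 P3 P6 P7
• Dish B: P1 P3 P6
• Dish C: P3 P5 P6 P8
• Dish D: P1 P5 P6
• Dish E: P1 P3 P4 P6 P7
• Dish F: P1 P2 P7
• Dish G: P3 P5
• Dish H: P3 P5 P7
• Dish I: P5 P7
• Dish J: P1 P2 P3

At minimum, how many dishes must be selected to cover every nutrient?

C and E and J together: C ∪ E ∪ J = {P1, P2, P3, P4, P5, P6, P7, P8} — every nutrient is covered.
Only E contains P4, so E is forced; the remaining 3 nutrients need at least 2 more dishes (each remaining dish adds at most 2) — so at least 3 dishes are needed, and 3 is optimal.

3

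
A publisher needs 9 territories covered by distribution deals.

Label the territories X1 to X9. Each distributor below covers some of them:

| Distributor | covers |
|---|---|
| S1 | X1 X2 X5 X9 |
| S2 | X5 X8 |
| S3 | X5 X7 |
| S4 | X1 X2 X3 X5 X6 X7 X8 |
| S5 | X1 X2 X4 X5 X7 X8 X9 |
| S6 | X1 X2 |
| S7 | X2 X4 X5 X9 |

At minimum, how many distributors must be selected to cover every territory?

2

Take {S4, S5}. Their union is {X1, X2, X3, X4, X5, X6, X7, X8, X9}, which is all 9 territories.
No single distributor has all 9 territories (the largest, S4, has 7), so 2 is optimal.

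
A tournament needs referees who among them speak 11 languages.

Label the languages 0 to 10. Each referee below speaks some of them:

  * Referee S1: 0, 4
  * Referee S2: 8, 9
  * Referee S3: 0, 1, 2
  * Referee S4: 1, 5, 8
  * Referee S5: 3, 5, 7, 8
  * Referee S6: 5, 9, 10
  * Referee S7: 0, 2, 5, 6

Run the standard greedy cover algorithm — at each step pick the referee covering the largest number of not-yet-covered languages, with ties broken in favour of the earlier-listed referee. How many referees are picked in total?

Greedy: pick S5 (covers 4 new) → pick S3 (covers 3 new) → pick S6 (covers 2 new) → pick S1 (covers 1 new) → pick S7 (covers 1 new). Total picks: 5.

5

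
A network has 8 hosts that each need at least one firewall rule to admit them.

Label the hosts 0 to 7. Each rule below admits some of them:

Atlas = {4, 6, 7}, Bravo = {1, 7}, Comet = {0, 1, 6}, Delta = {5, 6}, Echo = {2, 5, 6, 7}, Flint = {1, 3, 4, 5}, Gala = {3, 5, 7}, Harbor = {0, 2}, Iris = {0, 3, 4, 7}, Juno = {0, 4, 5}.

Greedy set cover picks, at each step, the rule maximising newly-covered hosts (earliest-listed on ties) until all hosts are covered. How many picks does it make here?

Greedy: pick Echo (covers 4 new) → pick Flint (covers 3 new) → pick Comet (covers 1 new). Total picks: 3.

3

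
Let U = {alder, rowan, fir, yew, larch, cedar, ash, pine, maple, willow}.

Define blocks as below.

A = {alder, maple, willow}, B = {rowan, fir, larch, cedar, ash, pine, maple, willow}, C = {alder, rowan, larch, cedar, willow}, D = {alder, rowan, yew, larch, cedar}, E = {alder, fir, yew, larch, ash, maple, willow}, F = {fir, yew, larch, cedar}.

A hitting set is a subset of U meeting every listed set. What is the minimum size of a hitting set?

The 2 elements {alder, cedar} hit every block.
The blocks A, F are pairwise disjoint, so any hitting set needs a separate element for each — at least 2. Hence 2 is optimal.

2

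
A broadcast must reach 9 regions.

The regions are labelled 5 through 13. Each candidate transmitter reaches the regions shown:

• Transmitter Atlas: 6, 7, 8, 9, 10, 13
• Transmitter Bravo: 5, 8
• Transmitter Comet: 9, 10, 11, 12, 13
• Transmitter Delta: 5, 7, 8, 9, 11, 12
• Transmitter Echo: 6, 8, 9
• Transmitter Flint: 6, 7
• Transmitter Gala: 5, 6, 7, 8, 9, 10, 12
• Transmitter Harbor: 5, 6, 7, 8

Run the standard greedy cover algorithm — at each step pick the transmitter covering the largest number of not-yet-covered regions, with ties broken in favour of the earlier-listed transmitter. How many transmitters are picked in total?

Greedy: pick Gala (covers 7 new) → pick Comet (covers 2 new). Total picks: 2.

2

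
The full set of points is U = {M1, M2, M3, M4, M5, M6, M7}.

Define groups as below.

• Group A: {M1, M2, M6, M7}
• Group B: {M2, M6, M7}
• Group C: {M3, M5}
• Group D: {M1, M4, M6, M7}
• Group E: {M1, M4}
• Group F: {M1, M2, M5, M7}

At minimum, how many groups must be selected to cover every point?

3

C, D, and F cover everything between them: the union {M1, M2, M3, M4, M5, M6, M7} is all of U.
Only C contains M3, so C is forced; the remaining 5 points need at least 2 more groups (each remaining group adds at most 4) — so at least 3 groups are needed, and 3 is optimal.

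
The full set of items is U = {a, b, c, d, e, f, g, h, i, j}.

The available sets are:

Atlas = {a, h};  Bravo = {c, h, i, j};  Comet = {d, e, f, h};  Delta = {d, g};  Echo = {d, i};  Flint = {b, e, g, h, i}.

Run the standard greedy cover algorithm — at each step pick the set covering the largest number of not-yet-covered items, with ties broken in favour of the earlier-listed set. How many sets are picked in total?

4

Greedy: pick Flint (covers 5 new) → pick Bravo (covers 2 new) → pick Comet (covers 2 new) → pick Atlas (covers 1 new). Total picks: 4.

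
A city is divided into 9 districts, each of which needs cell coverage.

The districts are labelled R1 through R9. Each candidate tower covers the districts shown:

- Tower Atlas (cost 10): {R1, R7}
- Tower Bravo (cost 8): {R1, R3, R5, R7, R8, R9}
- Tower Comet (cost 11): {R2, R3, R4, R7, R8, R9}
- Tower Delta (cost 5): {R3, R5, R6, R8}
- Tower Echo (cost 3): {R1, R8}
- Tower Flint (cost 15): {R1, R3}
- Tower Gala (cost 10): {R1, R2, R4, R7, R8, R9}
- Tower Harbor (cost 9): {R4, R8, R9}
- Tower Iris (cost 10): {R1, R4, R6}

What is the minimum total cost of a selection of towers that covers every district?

15

Delta, Gala together cover every district (Delta ∪ Gala = {R1, R2, R3, R4, R5, R6, R7, R8, R9}); total cost 5 + 10 = 15.
No covering selection has total cost below 15.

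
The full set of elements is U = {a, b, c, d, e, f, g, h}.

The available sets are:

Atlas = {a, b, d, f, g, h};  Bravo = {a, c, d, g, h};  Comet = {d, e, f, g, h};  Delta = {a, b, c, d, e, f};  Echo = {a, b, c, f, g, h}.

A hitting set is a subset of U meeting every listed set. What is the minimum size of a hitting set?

The 2 elements {a, d} hit every set.
No single element lies in every set, so at least 2 are needed and 2 is optimal.

2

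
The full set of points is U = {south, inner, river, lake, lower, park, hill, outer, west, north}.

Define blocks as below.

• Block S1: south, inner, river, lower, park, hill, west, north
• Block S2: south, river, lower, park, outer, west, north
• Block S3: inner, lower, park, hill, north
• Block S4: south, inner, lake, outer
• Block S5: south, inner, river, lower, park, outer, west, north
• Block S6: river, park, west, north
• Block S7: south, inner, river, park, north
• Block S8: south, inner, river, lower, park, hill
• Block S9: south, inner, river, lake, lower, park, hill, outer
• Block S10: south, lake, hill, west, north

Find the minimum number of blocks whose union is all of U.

S2 and S9 cover everything between them: the union {south, inner, river, lake, lower, park, hill, outer, west, north} is all of U.
No single block has all 10 points (the largest, S1, has 8), so 2 is optimal.

2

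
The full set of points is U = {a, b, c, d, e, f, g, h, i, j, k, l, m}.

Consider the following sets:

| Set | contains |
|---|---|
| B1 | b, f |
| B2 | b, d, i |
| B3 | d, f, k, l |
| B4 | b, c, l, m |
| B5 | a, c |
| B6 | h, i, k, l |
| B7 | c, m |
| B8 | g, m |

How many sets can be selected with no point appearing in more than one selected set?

4

B1, B5, B6, B8 are pairwise disjoint (B1={b,f}; B5={a,c}; B6={h,i,k,l}; B8={g,m}).
Every remaining set overlaps one of these, and no 5 of the listed sets are pairwise disjoint, so 4 is the maximum.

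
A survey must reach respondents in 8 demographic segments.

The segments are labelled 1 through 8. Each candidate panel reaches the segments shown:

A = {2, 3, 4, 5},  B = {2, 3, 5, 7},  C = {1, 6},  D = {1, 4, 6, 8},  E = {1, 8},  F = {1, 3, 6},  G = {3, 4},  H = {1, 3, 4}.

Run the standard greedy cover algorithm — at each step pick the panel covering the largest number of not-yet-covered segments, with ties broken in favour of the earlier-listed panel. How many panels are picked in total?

3

Greedy: pick A (covers 4 new) → pick D (covers 3 new) → pick B (covers 1 new). Total picks: 3.
(The true minimum cover uses only 2 panels, so greedy is not optimal here.)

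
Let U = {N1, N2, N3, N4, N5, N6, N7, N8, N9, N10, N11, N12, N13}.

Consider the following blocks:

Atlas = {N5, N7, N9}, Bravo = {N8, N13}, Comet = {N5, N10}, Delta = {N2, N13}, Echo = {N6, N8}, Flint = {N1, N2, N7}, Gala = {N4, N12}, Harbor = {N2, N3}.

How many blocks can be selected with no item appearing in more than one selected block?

4

Atlas, Echo, Gala, Harbor are pairwise disjoint (Atlas={N5,N7,N9}; Echo={N6,N8}; Gala={N4,N12}; Harbor={N2,N3}).
Every remaining block overlaps one of these, and no 5 of the listed blocks are pairwise disjoint, so 4 is the maximum.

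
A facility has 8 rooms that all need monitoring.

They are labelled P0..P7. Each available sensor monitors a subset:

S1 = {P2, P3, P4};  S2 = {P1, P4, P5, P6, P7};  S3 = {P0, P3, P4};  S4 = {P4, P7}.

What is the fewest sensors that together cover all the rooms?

S1 and S2 and S3 together: S1 ∪ S2 ∪ S3 = {P0, P1, P2, P3, P4, P5, P6, P7} — every room is covered.
Only S3 contains P0, so S3 is forced; the remaining 5 rooms need at least 2 more sensors (each remaining sensor adds at most 4) — so at least 3 sensors are needed, and 3 is optimal.

3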